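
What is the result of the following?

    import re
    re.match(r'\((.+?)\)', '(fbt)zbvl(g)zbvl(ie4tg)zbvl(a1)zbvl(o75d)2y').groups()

('fbt',)

A `+?`/`*?`/`{m,n}?` starts at its minimum and grows only as far as needed for what follows to match.
`re.match` only tries the pattern at the start of the string.
The match spans [0:5] → '(fbt)'.
Captured: group 1 = 'fbt'.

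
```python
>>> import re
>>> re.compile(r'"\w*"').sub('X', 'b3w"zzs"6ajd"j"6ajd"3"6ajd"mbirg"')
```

'b3wX6ajdX6ajdX6ajdX'

Matches: at [3:8] → '"zzs"'; at [12:15] → '"j"'; at [19:22] → '"3"'; at [26:33] → '"mbirg"'.
`sub` substitutes 'X' at each match site.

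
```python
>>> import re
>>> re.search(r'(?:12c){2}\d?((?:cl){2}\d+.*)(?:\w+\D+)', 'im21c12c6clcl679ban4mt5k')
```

None

Pattern: the literal '12c' repeated 2 times, then optionally a digit; then the literal 'cl' repeated 2 times, then one or more of a digit, then zero or more of any character (captured); then one or more of a word character, then one or more of a non-digit (non-capturing group).
Here the pattern never matches, so the call returns None.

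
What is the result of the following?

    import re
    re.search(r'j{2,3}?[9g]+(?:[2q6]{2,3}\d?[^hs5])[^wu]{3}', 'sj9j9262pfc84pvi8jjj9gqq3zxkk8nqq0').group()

'jjj9gqq3zxkk'

The match spans [17:29] → 'jjj9gqq3zxkk'.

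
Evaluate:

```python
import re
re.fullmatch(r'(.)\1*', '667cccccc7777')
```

None

After group 1 captures some text, `\1` only succeeds where that same text appears again.
`re.fullmatch` requires the pattern to consume the entire string.
Here the string isn't matched end-to-end, so the call returns None.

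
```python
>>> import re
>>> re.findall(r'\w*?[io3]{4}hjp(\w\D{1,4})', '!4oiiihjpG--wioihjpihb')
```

['G--wi']

Because there's exactly one group, `findall` drops the full match and keeps group 1 from the one hit.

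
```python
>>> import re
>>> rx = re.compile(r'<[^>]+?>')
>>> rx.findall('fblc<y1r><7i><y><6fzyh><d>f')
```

['<y1r>', '<7i>', '<y>', '<6fzyh>', '<d>']

Walking the string: at [4:9] → '<y1r>'; at [9:13] → '<7i>'; at [13:16] → '<y>'; at [16:23] → '<6fzyh>'; at [23:26] → '<d>'.
`findall` yields the raw match text (5 of them) because the pattern has no groups.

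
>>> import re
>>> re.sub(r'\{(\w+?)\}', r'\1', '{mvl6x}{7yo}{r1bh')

'mvl6x7yo{r1bh'

Matches: at [0:7] → '{mvl6x}'; at [7:12] → '{7yo}'.
`\1` in the replacement pulls in group 1's text for each match.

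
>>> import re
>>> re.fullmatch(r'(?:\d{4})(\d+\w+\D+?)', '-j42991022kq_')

For `fullmatch`, every character of the input must be accounted for by the pattern.
Here there's no way to consume every character, so the call returns None.

None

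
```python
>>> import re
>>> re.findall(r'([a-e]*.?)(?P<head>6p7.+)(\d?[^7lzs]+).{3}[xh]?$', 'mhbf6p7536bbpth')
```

[('bf', '6p7536b', 'b')]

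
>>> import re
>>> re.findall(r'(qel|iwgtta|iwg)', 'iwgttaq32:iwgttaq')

Branches in `(...|...)` are attempted left-to-right; the first branch that allows the whole pattern to succeed is taken.
Because there's exactly one group, `findall` drops the full match and keeps group 1 from each hit.

['iwgtta', 'iwgtta']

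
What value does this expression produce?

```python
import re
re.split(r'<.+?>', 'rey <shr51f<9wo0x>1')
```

['rey ', '1']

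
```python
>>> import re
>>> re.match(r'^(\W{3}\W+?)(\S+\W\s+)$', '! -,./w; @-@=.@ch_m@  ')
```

None

This matches anchored at the start of the string; then exactly 3 of a non-word character, then one or more of a non-word character (lazy) (captured); then one or more of a non-whitespace character, then a non-word character, then one or more of whitespace (captured); then anchored at the end.
`re.match` only tries the pattern at the start of the string.
Here position 0 doesn't satisfy it, so the call returns None.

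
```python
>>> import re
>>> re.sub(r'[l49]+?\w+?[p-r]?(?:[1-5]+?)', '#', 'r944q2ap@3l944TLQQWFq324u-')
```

'r#q2ap@3##24u-'

The pattern matches one or more of one of [l49] (lazy), then one or more of a word character (lazy), then optionally a character in [p-r]; then one or more of a character in [1-5] (lazy) (non-capturing group).
Lazy quantifiers expand one character at a time until the remainder of the pattern can match.
Matches: at [1:4] → '944'; at [10:13] → 'l94'; at [13:22] → '4TLQQWFq3'.
Every occurrence is swapped for '#'.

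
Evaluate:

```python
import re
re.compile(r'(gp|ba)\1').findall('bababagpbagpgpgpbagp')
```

['ba', 'gp']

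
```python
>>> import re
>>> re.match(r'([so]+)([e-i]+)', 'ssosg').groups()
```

('ssos', 'g')

The match spans [0:5] → 'ssosg'.
Captured: group 1 = 'ssos', group 2 = 'g'.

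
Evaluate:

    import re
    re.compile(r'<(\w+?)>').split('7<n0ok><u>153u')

Matches to split on: at [1:7] → '<n0ok>'; at [7:10] → '<u>'.
Because the pattern has a capturing group, `split` also inserts each captured text between the pieces.

['7', 'n0ok', '', 'u', '153u']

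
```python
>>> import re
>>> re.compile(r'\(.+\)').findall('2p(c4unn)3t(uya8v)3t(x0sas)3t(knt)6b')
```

Walking the string: at [2:34] → '(c4unn)3t(uya8v)3t(x0sas)3t(knt)'.
Since nothing is captured, `findall` lists the 1 matched substring directly.

['(c4unn)3t(uya8v)3t(x0sas)3t(knt)']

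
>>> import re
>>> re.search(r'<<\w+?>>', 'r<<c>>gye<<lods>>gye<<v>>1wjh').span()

Unlike `match`, `search` isn't anchored — it looks for the pattern anywhere in the string.
The match spans [1:6] → '<<c>>'.

(1, 6)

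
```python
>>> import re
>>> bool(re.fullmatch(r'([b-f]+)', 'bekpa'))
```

False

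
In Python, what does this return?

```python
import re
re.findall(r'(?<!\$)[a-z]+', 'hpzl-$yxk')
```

['hpzl', 'xk']

Because the assertion is negative and zero-width, positions next to the forbidden text are skipped.
Scanning left to right: at [0:4] → 'hpzl'; at [7:9] → 'xk'.
No capturing groups, so `findall` returns the 2 full match strings.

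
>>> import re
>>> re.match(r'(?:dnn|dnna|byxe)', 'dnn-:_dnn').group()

'dnn'

`match` is anchored at position 0; if the pattern doesn't fit there, it returns None.
The match spans [0:3] → 'dnn'.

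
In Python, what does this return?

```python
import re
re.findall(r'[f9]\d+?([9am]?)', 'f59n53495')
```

The pattern matches one of [f9]; then one or more of a digit (lazy); then optionally one of [9am] (captured).
Matches: at [0:3] match 'f59', group 1 = '9'; at [7:9] match '95', group 1 = ''.
`findall` collects group 1 from each match (2 total).

['9', '']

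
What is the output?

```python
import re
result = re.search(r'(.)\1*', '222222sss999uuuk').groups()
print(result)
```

('2',)

The match spans [0:6] → '222222'.
Captured: group 1 = '2'.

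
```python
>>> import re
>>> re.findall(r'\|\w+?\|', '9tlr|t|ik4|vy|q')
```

['|t|', '|vy|']

Matches: at [4:7] → '|t|'; at [10:14] → '|vy|'.
`findall` yields the raw match text (2 of them) because the pattern has no groups.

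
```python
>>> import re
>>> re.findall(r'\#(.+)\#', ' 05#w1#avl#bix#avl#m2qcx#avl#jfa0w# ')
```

['w1#avl#bix#avl#m2qcx#avl#jfa0w']

One capturing group, so `findall` returns just the captured substring from the one match — 1 in all.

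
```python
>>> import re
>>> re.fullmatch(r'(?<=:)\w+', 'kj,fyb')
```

None

`re.fullmatch` is like wrapping the pattern in `^…$` (in single-line mode).
Here the string isn't matched end-to-end, so the call returns None.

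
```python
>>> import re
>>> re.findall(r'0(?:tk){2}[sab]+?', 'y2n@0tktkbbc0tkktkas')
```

Pattern: a literal '0', then the literal 'tk' repeated 2 times; then one or more of one of [sab] (lazy).
The `?` after the quantifier makes it lazy — it takes as little as possible before letting the rest of the pattern try.
Walking the string: at [4:10] → '0tktkb'.
With no groups in the pattern, `findall` gives back each whole match — 1 here.

['0tktkb']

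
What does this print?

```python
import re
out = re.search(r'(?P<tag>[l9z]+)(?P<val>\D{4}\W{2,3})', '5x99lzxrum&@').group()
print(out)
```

The pattern matches one or more of one of [l9z] (captured as 'tag'); then exactly 4 of a non-digit, then 2 to 3 of a non-word character (captured as 'val').
Unlike `match`, `search` isn't anchored — it looks for the pattern anywhere in the string.
The match spans [2:12] → '99lzxrum&@'.
Captured: group 1 = '99lz', group 2 = 'xrum&@'.

99lzxrum&@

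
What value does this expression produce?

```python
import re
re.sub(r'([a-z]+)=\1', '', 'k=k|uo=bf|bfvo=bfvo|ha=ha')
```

A backreference is literal: `\1` must see the identical characters the first group matched.
Matches: at [0:3] → 'k=k'; at [10:19] → 'bfvo=bfvo'; at [20:25] → 'ha=ha'.
Every occurrence is swapped for ''.

'|uo=bf||'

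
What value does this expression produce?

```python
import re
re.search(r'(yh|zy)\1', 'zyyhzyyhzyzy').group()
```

'zyzy'

`\1` has to match the exact text group 1 already captured.
The match spans [8:12] → 'zyzy'.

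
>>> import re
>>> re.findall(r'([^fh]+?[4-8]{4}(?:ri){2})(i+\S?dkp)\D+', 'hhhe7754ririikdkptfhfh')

[('e7754riri', 'ikdkp')]

Pattern: one or more of any character except [fh] (lazy), then exactly 4 of a character in [4-8], then the literal 'ri' repeated 2 times (captured); then one or more of a literal 'i', then optionally a non-whitespace character, then the literal 'dkp' (captured); then one or more of a non-digit.
Scanning left to right: at [3:22] match 'e7754ririikdkptfhfh', groups = ('e7754riri', 'ikdkp').
`findall` packs the 2 group values into a tuple for every match.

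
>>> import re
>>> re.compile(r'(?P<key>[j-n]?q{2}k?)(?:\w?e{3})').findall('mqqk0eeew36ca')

Pattern: optionally a character in [j-n], then exactly 2 of the literal 'q', then optionally a literal 'k' (captured as 'key'); then optionally a word character, then exactly 3 of the literal 'e' (non-capturing group).
`findall` collects group 1 from the one match (1 total).

['mqqk']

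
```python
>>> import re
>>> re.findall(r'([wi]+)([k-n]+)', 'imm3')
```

Pattern: one or more of one of [wi] (captured); then one or more of a character in [k-n] (captured).
Matches: at [0:3] match 'imm', groups = ('i', 'mm').
`findall` packs the 2 group values into a tuple for every match.

[('i', 'mm')]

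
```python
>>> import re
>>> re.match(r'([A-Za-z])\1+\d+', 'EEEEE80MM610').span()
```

`re.match` won't scan ahead — the pattern has to work from the very first character.
The match spans [0:7] → 'EEEEE80'.

(0, 7)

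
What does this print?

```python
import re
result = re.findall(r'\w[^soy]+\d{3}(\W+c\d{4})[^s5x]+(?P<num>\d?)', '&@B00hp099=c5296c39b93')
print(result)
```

This matches a word character, then one or more of any character except [soy], then exactly 3 of a digit; then one or more of a non-word character, then a literal 'c', then exactly 4 of a digit (captured); then one or more of any character except [s5x]; then optionally a digit (captured as 'num').
2 groups means the one result is a tuple of 2 captured strings — 1 here.

[('=c5296', '')]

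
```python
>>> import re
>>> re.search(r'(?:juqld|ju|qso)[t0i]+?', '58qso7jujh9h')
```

Here no position works, so the call returns None.

None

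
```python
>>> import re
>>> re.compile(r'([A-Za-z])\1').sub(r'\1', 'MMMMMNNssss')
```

`\1` has to match the exact text group 1 already captured.
`\1` in the replacement pulls in group 1's text for each match.

'MMMNss'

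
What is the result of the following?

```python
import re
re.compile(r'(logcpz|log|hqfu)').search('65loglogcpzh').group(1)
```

`re.search` tries every starting position until one works.
The match spans [2:5] → 'log'.
Captured: group 1 = 'log'.

'log'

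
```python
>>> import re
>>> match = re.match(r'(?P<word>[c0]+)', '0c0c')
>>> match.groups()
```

('0c0c',)

The pattern matches one or more of one of [c0] (captured as 'word').
`re.match` won't scan ahead — the pattern has to work from the very first character.
The match spans [0:4] → '0c0c'.
Captured: group 1 = '0c0c'.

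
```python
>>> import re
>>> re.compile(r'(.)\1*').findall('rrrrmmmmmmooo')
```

['r', 'm', 'o']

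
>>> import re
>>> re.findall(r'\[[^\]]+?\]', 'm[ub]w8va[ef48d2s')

Scanning left to right: at [1:5] → '[ub]'.
No capturing groups, so `findall` returns the 1 full match string.

['[ub]']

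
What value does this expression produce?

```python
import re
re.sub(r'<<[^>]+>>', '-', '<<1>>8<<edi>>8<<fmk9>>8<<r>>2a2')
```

Each match is replaced by '-'.

'-8-8-8-2a2'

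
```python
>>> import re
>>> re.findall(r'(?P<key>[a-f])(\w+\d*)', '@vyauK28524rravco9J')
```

The pattern matches a character in [a-f] (captured as 'key'); then one or more of a word character, then zero or more of a digit (captured).
Matches: at [3:19] match 'auK28524rravco9J', groups = ('a', 'uK28524rravco9J').
`findall` packs the 2 group values into a tuple for every match.

[('a', 'uK28524rravco9J')]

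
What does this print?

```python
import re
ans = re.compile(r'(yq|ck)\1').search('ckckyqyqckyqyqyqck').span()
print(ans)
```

(0, 4)

The backreference `\1` re-matches whatever the first group consumed, character for character.
`re.search` tries every starting position until one works.
The match spans [0:4] → 'ckck'.
Captured: group 1 = 'ck'.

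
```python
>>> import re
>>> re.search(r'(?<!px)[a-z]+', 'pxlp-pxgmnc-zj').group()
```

'pxlp'

The negative lookaround is zero-width — it rules out positions where the adjacent text would match, without consuming anything.
`search` walks the string left to right and returns the first match it finds.
The match spans [0:4] → 'pxlp'.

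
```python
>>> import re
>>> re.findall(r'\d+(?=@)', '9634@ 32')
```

['9634']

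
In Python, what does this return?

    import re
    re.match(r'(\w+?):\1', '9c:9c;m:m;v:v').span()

(0, 5)

A backreference is literal: `\1` must see the identical characters the first group matched.
`re.match` only tries the pattern at the start of the string.
The match spans [0:5] → '9c:9c'.
Captured: group 1 = '9c'.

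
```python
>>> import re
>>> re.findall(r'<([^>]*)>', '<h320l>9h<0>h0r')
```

['h320l', '0']

With a single group, `findall` returns only what that group captured — 2 items.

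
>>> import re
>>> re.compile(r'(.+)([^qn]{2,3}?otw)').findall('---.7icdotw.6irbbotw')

[('---.7icdotw.6ir', 'bbotw')]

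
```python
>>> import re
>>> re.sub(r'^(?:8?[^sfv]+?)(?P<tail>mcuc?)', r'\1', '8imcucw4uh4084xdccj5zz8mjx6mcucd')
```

'mcucw4uh4084xdccj5zz8mjx6mcucd'

The pattern matches anchored at the start of the string; then optionally a literal '8', then one or more of any character except [sfv] (lazy) (non-capturing group); then the literal 'mcu', then optionally a literal 'c' (captured as 'tail').
`\1` in the replacement pulls in group 1's text for each match.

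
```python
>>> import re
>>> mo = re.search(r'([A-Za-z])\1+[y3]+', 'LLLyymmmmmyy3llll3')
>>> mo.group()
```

After group 1 captures some text, `\1` only succeeds where that same text appears again.
`re.search` tries every starting position until one works.
The match spans [0:5] → 'LLLyy'.
Captured: group 1 = 'L'.

'LLLyy'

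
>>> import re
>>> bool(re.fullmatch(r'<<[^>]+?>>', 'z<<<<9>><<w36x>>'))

False

For `fullmatch`, every character of the input must be accounted for by the pattern.
Here there's no way to consume every character, so the call returns None, and `bool(None)` is False.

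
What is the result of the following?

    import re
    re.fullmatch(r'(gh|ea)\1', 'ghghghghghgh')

The backreference `\1` re-matches whatever the first group consumed, character for character.
`re.fullmatch` is like wrapping the pattern in `^…$` (in single-line mode).
Here the pattern can't cover the whole string, so the call returns None.

None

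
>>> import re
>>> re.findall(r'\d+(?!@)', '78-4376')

['78', '4376']

Because the assertion is negative and zero-width, positions next to the forbidden text are skipped.
Matches: at [0:2] → '78'; at [3:7] → '4376'.
Since nothing is captured, `findall` lists the 2 matched substrings directly.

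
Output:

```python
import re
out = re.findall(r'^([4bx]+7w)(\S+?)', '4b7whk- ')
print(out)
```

This matches anchored at the start of the string; then one or more of one of [4bx], then the literal '7w' (captured); then one or more of a non-whitespace character (lazy) (captured).
Because the quantifier is non-greedy, it stops expanding at the earliest point where the rest of the pattern can succeed.
Walking the string: at [0:5] match '4b7wh', groups = ('4b7w', 'h').
`findall` packs the 2 group values into a tuple for every match.

[('4b7w', 'h')]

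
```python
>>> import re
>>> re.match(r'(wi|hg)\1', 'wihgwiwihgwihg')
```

None

`\1` has to match the exact text group 1 already captured.
With `match`, the pattern is implicitly anchored at the beginning.
Here the string doesn't start with a match, so the call returns None.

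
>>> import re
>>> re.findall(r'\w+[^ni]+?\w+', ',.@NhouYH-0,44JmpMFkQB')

['NhouYH-0', '44JmpMFkQB']

This matches one or more of a word character; then one or more of any character except [ni] (lazy), then one or more of a word character.
`findall` yields the raw match text (2 of them) because the pattern has no groups.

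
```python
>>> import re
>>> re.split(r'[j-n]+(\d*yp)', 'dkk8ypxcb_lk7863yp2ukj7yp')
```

The pattern matches one or more of a character in [j-n]; then zero or more of a digit, then the literal 'yp' (captured).
Matches to split on: at [1:6] → 'kk8yp'; at [10:18] → 'lk7863yp'; at [20:25] → 'kj7yp'.
The group in the pattern means `split` returns the separators' captures alongside the pieces.

['d', '8yp', 'xcb_', '7863yp', '2u', '7yp', '']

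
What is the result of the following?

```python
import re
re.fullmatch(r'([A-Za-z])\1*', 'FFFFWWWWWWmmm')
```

None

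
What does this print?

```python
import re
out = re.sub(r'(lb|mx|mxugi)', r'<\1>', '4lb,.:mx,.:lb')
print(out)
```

Each match is replaced using the text its own group 1 captured.

4<lb>,.:<mx>,.:<lb>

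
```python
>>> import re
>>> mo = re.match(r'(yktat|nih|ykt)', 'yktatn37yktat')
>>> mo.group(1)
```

The match spans [0:5] → 'yktat'.
Captured: group 1 = 'yktat'.

'yktat'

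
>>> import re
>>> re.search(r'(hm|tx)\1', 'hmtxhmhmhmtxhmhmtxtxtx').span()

The backreference `\1` re-matches whatever the first group consumed, character for character.
The match spans [4:8] → 'hmhm'.

(4, 8)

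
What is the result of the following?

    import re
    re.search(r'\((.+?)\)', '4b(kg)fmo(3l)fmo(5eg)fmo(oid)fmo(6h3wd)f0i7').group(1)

`re.search` scans for the first position where the pattern succeeds.
The match spans [2:6] → '(kg)'.
Captured: group 1 = 'kg'.

'kg'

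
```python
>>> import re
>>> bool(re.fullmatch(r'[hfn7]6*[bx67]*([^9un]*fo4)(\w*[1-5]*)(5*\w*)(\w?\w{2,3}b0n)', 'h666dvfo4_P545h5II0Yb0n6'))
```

False

`re.fullmatch` requires the pattern to consume the entire string.
Here the string isn't matched end-to-end, so the call returns None, and `bool(None)` is False.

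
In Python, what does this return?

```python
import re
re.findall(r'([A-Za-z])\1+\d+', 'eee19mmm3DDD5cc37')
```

After group 1 captures some text, `\1` only succeeds where that same text appears again.
`findall` collects group 1 from each match (4 total).

['e', 'm', 'D', 'c']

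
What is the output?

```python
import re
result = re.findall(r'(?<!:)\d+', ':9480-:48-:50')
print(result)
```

['480', '8', '0']

The negative lookaround is zero-width — it rules out positions where the adjacent text would match, without consuming anything.
Scanning left to right: at [2:5] → '480'; at [8:9] → '8'; at [12:13] → '0'.
`findall` yields the raw match text (3 of them) because the pattern has no groups.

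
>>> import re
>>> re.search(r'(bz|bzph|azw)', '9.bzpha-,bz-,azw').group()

'bz'

Alternation tries branches left to right and keeps the first one that lets the overall match succeed at that position.
The match spans [2:4] → 'bz'.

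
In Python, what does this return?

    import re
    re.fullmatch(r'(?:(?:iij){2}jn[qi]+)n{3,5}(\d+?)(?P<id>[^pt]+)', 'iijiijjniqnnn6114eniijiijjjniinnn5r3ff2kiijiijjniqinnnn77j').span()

`fullmatch` succeeds only if the pattern covers the string from start to end.
The match spans [0:58] → 'iijiijjniqnnn6114eniijiijjjniinnn5r3ff2kiijiijjniqinnnn77j'.

(0, 58)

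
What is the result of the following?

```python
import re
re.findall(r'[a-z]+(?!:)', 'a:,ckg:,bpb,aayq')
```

['ck', 'bpb', 'aayq']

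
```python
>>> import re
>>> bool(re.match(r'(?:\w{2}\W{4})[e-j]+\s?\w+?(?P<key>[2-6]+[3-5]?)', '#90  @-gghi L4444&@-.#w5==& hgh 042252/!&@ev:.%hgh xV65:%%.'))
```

`match` is anchored at position 0; if the pattern doesn't fit there, it returns None.
Here the pattern fails at index 0, so the call returns None, and `bool(None)` is False.

False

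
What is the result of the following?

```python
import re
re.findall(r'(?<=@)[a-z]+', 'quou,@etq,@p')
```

['etq', 'p']

The `(?=…)`/`(?<=…)` assertion just peeks at neighbouring text; it doesn't advance the match position.
Since nothing is captured, `findall` lists the 2 matched substrings directly.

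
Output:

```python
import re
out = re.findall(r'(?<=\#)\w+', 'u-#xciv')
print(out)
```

['xciv']

The lookaround is zero-width — it requires the adjacent text to match without consuming it, so the asserted text isn't part of the match.
Since nothing is captured, `findall` lists the 1 matched substring directly.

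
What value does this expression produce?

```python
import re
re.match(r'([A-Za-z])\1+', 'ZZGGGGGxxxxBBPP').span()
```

(0, 2)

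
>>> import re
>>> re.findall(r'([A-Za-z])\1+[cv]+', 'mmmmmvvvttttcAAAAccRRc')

`\1` is not a pattern — it's the concrete string captured by group 1, re-applied verbatim.
Matches: at [0:8] match 'mmmmmvvv', group 1 = 'm'; at [8:13] match 'ttttc', group 1 = 't'; at [13:19] match 'AAAAcc', group 1 = 'A'; at [19:22] match 'RRc', group 1 = 'R'.
Because there's exactly one group, `findall` drops the full match and keeps group 1 from each hit.

['m', 't', 'A', 'R']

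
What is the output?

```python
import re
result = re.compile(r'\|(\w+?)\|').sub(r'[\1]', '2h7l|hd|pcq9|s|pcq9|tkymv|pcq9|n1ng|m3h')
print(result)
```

2h7l[hd]pcq9[s]pcq9[tkymv]pcq9[n1ng]m3h

Matches: at [4:8] → '|hd|'; at [12:15] → '|s|'; at [19:26] → '|tkymv|'; at [30:36] → '|n1ng|'.
`\1` in the replacement pulls in group 1's text for each match.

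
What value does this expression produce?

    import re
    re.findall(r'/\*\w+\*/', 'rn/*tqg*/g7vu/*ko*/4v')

No capturing groups, so `findall` returns the 2 full match strings.

['/*tqg*/', '/*ko*/']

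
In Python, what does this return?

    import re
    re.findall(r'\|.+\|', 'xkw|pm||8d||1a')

['|pm||8d||']

Since nothing is captured, `findall` lists the 1 matched substring directly.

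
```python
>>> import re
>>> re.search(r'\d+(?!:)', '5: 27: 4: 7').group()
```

'2'

A negative assertion filters positions out without eating any characters.
`re.search` scans for the first position where the pattern succeeds.
The match spans [3:4] → '2'.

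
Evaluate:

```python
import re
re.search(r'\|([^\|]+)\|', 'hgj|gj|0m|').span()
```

The match spans [3:7] → '|gj|'.

(3, 7)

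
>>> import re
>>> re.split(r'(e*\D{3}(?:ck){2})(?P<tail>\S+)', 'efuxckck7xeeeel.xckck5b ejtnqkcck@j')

This matches zero or more of a literal 'e', then exactly 3 of a non-digit, then the literal 'ck' repeated 2 times (captured); then one or more of a non-whitespace character (captured as 'tail').
Matches to split on: at [0:23] → 'efuxckck7xeeeel.xckck5b'.
Because the pattern has a capturing group, `split` also inserts each captured text between the pieces.

['', 'efuxckck', '7xeeeel.xckck5b', ' ejtnqkcck@j']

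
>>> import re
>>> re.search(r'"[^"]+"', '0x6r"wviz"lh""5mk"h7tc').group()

`re.search` tries every starting position until one works.
The match spans [4:10] → '"wviz"'.

'"wviz"'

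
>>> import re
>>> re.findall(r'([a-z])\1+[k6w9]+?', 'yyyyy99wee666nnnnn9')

['y', 'e', 'n']

The backreference `\1` re-matches whatever the first group consumed, character for character.
One capturing group, so `findall` returns just the captured substring from each match — 3 in all.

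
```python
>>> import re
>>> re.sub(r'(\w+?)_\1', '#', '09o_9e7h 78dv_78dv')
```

`\1` is not a pattern — it's the concrete string captured by group 1, re-applied verbatim.
Every occurrence is swapped for '#'.

'09o_9e7h #'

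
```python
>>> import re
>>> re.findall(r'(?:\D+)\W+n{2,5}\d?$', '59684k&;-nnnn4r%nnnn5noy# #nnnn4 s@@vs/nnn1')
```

[' s@@vs/nnn1']

The pattern matches one or more of a non-digit (non-capturing group); then one or more of a non-word character, then 2 to 5 of a literal 'n', then optionally a digit; then anchored at the end.
Walking the string: at [32:43] → ' s@@vs/nnn1'.
No capturing groups, so `findall` returns the 1 full match string.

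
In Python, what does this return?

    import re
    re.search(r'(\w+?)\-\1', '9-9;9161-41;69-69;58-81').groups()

The backreference `\1` re-matches whatever the first group consumed, character for character.
`search` walks the string left to right and returns the first match it finds.
The match spans [0:3] → '9-9'.
Captured: group 1 = '9'.

('9',)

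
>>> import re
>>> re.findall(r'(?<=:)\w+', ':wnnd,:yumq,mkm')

['wnnd', 'yumq']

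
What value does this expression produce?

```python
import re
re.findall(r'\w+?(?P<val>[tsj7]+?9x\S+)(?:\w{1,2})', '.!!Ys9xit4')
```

['s9xit']

The pattern matches one or more of a word character (lazy); then one or more of one of [tsj7] (lazy), then the literal '9x', then one or more of a non-whitespace character (captured as 'val'); then 1 to 2 of a word character (non-capturing group).
Matches: at [3:10] match 'Ys9xit4', group 1 = 's9xit'.
With a single group, `findall` returns only what that group captured — 1 item.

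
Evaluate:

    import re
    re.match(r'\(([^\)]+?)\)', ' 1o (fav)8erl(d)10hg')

With `match`, the pattern is implicitly anchored at the beginning.
Here the string doesn't start with a match, so the call returns None.

None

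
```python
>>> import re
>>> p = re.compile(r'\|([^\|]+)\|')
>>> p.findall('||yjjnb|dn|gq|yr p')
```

['yjjnb', 'gq']

Because there's exactly one group, `findall` drops the full match and keeps group 1 from each hit.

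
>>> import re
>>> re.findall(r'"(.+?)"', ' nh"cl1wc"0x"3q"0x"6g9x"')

['cl1wc', '3q', '6g9x']

A `+?`/`*?`/`{m,n}?` starts at its minimum and grows only as far as needed for what follows to match.
Walking the string: at [3:10] match '"cl1wc"', group 1 = 'cl1wc'; at [12:16] match '"3q"', group 1 = '3q'; at [18:24] match '"6g9x"', group 1 = '6g9x'.
Because there's exactly one group, `findall` drops the full match and keeps group 1 from each hit.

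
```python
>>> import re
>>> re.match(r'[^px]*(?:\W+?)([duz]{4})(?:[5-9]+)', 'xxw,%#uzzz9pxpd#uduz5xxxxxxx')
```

None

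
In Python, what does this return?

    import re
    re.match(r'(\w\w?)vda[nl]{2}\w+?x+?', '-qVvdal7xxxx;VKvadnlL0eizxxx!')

None

This matches a word character, then optionally a word character (captured); then the literal 'vda', then exactly 2 of one of [nl]; then one or more of a word character (lazy); then one or more of a literal 'x' (lazy).
`re.match` only tries the pattern at the start of the string.
Here the pattern fails at index 0, so the call returns None.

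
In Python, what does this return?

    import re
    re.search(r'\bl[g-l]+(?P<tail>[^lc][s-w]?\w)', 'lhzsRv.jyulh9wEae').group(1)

'zsR'

The match spans [0:5] → 'lhzsR'.
Captured: group 1 = 'zsR'.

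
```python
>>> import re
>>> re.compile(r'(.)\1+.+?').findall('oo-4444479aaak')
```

['o', '4', 'a']

A backreference is literal: `\1` must see the identical characters the first group matched.
Because there's exactly one group, `findall` drops the full match and keeps group 1 from each hit.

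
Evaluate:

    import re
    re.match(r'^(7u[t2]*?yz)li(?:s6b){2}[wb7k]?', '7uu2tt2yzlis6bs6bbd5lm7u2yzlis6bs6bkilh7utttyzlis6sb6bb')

The pattern matches anchored at the start of the string; then the literal '7u', then zero or more of one of [t2] (lazy), then the literal 'yz' (captured); then the literal 'li', then the literal 's6b' repeated 2 times, then optionally one of [wb7k].
`match` is anchored at position 0; if the pattern doesn't fit there, it returns None.
Here position 0 doesn't satisfy it, so the call returns None.

None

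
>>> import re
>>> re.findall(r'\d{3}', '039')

['039']

Pattern: exactly 3 of a digit.
No capturing groups, so `findall` returns the 1 full match string.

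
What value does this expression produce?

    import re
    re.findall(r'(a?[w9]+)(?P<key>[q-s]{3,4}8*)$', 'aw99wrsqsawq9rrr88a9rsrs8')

This matches optionally the literal 'a', then one or more of one of [w9] (captured); then 3 to 4 of a character in [q-s], then zero or more of the literal '8' (captured as 'key'); then anchored at the end.
Multiple groups make `findall` return tuples — one 2-tuple for the one match.

[('a9', 'rsrs8')]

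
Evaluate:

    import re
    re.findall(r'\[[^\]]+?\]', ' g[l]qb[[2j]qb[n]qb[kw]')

['[l]', '[[2j]', '[n]', '[kw]']

Scanning left to right: at [2:5] → '[l]'; at [7:12] → '[[2j]'; at [14:17] → '[n]'; at [19:23] → '[kw]'.
With no groups in the pattern, `findall` gives back each whole match — 4 here.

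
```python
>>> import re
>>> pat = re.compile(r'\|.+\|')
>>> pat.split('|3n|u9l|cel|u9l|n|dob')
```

Matches to split on: at [0:18] → '|3n|u9l|cel|u9l|n|'.
`split` removes every match and returns the 2 fragments in between.

['', 'dob']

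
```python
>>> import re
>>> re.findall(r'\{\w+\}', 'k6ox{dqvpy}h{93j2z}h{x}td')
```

['{dqvpy}', '{93j2z}', '{x}']

Scanning left to right: at [4:11] → '{dqvpy}'; at [12:19] → '{93j2z}'; at [20:23] → '{x}'.
With no groups in the pattern, `findall` gives back each whole match — 3 here.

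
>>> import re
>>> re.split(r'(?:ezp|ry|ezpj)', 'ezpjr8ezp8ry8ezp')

['', 'jr8', '8', '8', '']

Alternation tries branches left to right and keeps the first one that lets the overall match succeed at that position.
Splitting on the pattern gives 5 pieces.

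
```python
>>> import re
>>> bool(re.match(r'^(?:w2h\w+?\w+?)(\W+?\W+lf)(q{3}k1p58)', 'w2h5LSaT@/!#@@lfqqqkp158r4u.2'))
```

False

Pattern: anchored at the start of the string; then the literal 'w2h', then one or more of a word character (lazy), then one or more of a word character (lazy) (non-capturing group); then one or more of a non-word character (lazy), then one or more of a non-word character, then the literal 'lf' (captured); then exactly 3 of a literal 'q', then the literal 'k1', then the literal 'p58' (captured).
With `match`, the pattern is implicitly anchored at the beginning.
Here position 0 doesn't satisfy it, so the call returns None, and `bool(None)` is False.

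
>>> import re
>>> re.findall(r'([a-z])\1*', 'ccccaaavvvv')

['c', 'a', 'v']

A backreference is literal: `\1` must see the identical characters the first group matched.
Scanning left to right: at [0:4] match 'cccc', group 1 = 'c'; at [4:7] match 'aaa', group 1 = 'a'; at [7:11] match 'vvvv', group 1 = 'v'.
Because there's exactly one group, `findall` drops the full match and keeps group 1 from each hit.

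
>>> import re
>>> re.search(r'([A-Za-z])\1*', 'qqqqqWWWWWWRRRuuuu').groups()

('q',)

A backreference is literal: `\1` must see the identical characters the first group matched.
`re.search` scans for the first position where the pattern succeeds.
The match spans [0:5] → 'qqqqq'.
Captured: group 1 = 'q'.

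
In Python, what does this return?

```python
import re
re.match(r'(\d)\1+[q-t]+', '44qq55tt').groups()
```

The match spans [0:4] → '44qq'.
Captured: group 1 = '4'.

('4',)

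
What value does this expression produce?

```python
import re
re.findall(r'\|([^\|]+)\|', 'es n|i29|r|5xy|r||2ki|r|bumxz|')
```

['i29', '5xy', '2ki', 'bumxz']

Walking the string: at [4:9] match '|i29|', group 1 = 'i29'; at [10:15] match '|5xy|', group 1 = '5xy'; at [17:22] match '|2ki|', group 1 = '2ki'; at [23:30] match '|bumxz|', group 1 = 'bumxz'.
One capturing group, so `findall` returns just the captured substring from each match — 4 in all.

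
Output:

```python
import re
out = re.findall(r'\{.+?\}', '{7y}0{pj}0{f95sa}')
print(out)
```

['{7y}', '{pj}', '{f95sa}']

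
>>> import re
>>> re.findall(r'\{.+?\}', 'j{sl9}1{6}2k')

With the lazy modifier that quantifier settles for the fewest repetitions that let the rest of the pattern succeed (the atoms after it are unaffected and can still be greedy).
Scanning left to right: at [1:6] → '{sl9}'; at [7:10] → '{6}'.
No capturing groups, so `findall` returns the 2 full match strings.

['{sl9}', '{6}']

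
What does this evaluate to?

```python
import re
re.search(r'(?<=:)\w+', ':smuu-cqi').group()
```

Lookahead/lookbehind check context without consuming it, so the matched span excludes the asserted characters.
`search` walks the string left to right and returns the first match it finds.
The match spans [1:5] → 'smuu'.

'smuu'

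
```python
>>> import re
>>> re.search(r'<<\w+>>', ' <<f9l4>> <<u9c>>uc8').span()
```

(1, 9)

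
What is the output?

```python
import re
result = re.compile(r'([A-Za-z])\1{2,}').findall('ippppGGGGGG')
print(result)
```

After group 1 captures some text, `\1` only succeeds where that same text appears again.
Matches: at [1:5] match 'pppp', group 1 = 'p'; at [5:11] match 'GGGGGG', group 1 = 'G'.
One capturing group, so `findall` returns just the captured substring from each match — 2 in all.

['p', 'G']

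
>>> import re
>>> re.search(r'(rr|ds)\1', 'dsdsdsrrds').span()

(0, 4)

The backreference `\1` re-matches whatever the first group consumed, character for character.
`re.search` tries every starting position until one works.
The match spans [0:4] → 'dsds'.
Captured: group 1 = 'ds'.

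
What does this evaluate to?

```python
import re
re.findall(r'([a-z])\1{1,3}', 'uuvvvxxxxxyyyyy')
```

['u', 'v', 'x', 'y']

`\1` has to match the exact text group 1 already captured.
Matches: at [0:2] match 'uu', group 1 = 'u'; at [2:5] match 'vvv', group 1 = 'v'; at [5:9] match 'xxxx', group 1 = 'x'; at [10:14] match 'yyyy', group 1 = 'y'.
With a single group, `findall` returns only what that group captured — 4 items.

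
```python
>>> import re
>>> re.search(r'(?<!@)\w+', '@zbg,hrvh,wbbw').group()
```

A negative assertion filters positions out without eating any characters.
`re.search` tries every starting position until one works.
The match spans [2:4] → 'bg'.

'bg'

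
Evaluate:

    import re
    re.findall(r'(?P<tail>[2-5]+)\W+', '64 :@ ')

['4']

This matches one or more of a character in [2-5] (captured as 'tail'); then one or more of a non-word character.
Scanning left to right: at [1:6] match '4 :@ ', group 1 = '4'.
Because there's exactly one group, `findall` drops the full match and keeps group 1 from the one hit.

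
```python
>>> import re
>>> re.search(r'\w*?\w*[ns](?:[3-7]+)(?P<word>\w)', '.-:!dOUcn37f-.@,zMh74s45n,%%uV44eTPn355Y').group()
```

'dOUcn37f'

The match spans [4:12] → 'dOUcn37f'.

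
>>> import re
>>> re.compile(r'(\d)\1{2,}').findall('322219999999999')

['2', '9']

The backreference `\1` re-matches whatever the first group consumed, character for character.
Scanning left to right: at [1:4] match '222', group 1 = '2'; at [5:15] match '9999999999', group 1 = '9'.
Because there's exactly one group, `findall` drops the full match and keeps group 1 from each hit.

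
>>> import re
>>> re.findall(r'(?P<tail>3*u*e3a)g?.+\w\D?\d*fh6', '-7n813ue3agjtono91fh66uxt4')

['3ue3a']

One capturing group, so `findall` returns just the captured substring from the one match — 1 in all.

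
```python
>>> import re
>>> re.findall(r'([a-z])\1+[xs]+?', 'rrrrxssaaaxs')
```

The backreference `\1` re-matches whatever the first group consumed, character for character.
Walking the string: at [0:5] match 'rrrrx', group 1 = 'r'; at [7:11] match 'aaax', group 1 = 'a'.
`findall` collects group 1 from each match (2 total).

['r', 'a']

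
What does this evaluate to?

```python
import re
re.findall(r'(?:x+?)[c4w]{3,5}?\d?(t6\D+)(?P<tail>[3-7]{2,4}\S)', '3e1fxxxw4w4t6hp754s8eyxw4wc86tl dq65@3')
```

[('t6hp', '754s')]

The pattern matches one or more of a literal 'x' (lazy) (non-capturing group); then 3 to 5 of one of [c4w] (lazy), then optionally a digit; then the literal 't6', then one or more of a non-digit (captured); then 2 to 4 of a character in [3-7], then a non-whitespace character (captured as 'tail').
Walking the string: at [4:19] match 'xxxw4w4t6hp754s', groups = ('t6hp', '754s').
2 groups means the one result is a tuple of 2 captured strings — 1 here.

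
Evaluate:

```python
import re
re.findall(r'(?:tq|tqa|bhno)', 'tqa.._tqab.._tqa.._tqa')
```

['tq', 'tq', 'tq', 'tq']

Alternation isn't longest-match — the leftmost alternative that fits at this position is chosen.
Matches: at [0:2] → 'tq'; at [6:8] → 'tq'; at [13:15] → 'tq'; at [19:21] → 'tq'.
With no groups in the pattern, `findall` gives back each whole match — 4 here.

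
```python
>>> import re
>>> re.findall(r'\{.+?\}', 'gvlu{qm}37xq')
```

Matches: at [4:8] → '{qm}'.
With no groups in the pattern, `findall` gives back each whole match — 1 here.

['{qm}']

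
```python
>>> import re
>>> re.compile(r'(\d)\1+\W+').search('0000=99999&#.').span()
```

`\1` has to match the exact text group 1 already captured.
The match spans [0:5] → '0000='.

(0, 5)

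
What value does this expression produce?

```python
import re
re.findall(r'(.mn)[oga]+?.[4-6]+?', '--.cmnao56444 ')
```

['cmn']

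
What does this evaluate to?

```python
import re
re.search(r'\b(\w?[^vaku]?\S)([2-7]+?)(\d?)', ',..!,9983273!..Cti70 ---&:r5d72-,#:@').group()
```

'99832'

The match spans [5:10] → '99832'.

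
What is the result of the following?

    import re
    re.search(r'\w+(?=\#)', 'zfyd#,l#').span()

(0, 4)

Because the assertion is zero-width, the text it checks is not consumed and won't appear in the result.
`re.search` scans for the first position where the pattern succeeds.
The match spans [0:4] → 'zfyd'.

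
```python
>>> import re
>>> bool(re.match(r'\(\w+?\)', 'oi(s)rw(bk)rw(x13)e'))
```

False

With `match`, the pattern is implicitly anchored at the beginning.
Here the string doesn't start with a match, so the call returns None, and `bool(None)` is False.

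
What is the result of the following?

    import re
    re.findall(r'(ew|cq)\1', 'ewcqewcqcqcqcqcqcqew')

['cq', 'cq', 'cq']

After group 1 captures some text, `\1` only succeeds where that same text appears again.
`findall` collects group 1 from each match (3 total).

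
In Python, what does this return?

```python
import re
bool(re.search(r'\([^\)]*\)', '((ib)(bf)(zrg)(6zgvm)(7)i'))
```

True

Unlike `match`, `search` isn't anchored — it looks for the pattern anywhere in the string.
The match spans [0:5] → '((ib)'.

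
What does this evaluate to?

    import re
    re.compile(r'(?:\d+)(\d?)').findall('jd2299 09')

['', '']

This matches one or more of a digit (non-capturing group); then optionally a digit (captured).
`findall` collects group 1 from each match (2 total).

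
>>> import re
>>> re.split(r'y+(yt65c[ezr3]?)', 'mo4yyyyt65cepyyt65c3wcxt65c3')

['mo4', 'yt65ce', 'p', 'yt65c3', 'wcxt65c3']

The pattern matches one or more of a literal 'y'; then the literal 'yt6', then the literal '5c', then optionally one of [ezr3] (captured).
Matches to split on: at [3:12] → 'yyyyt65ce'; at [13:20] → 'yyt65c3'.
`re.split` interleaves the captured-group text with the surrounding fragments.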